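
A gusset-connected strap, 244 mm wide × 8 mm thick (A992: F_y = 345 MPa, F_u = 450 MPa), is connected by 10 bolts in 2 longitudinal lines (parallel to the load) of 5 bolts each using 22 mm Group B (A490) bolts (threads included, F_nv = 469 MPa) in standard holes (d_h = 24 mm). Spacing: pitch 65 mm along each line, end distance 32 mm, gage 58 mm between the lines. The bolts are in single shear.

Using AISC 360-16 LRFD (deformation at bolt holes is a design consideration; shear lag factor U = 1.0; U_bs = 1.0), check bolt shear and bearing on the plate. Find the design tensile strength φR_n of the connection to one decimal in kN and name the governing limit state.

Bolt shear: A_b = π(22)²/4 = 380.13 mm². φR_n = 0.75 × 469 × 380.13 × 10 × 1 = 1337.1 kN.
Bearing (8 mm plate, F_u = 450 MPa): end bolts L_c = 32 − 24/2 = 20, R_n = min(1.2×20×8×450, 2.4×22×8×450) = 86.4 kN/bolt; interior L_c = 65 − 24 = 41, R_n = 177.12 kN/bolt. φR_n = 0.75 × (2×86.4 + 8×177.12) = 1192.3 kN.
Governing: min(1337.1, 1192.3) = 1192.3 kN → bearing.

1192.3 kN (bearing governs)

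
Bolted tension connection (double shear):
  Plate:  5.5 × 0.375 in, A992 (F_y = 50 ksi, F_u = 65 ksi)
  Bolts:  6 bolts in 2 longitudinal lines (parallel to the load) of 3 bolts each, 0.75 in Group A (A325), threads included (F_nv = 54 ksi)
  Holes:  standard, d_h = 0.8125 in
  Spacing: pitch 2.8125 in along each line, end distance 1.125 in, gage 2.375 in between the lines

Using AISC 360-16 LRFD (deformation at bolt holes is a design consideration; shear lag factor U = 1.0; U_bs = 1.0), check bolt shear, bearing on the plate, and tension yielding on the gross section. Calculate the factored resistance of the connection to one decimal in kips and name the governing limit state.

Bolt shear: A_b = π(0.75)²/4 = 0.44179 in². φR_n = 0.75 × 54 × 0.44179 × 6 × 2 = 214.7 kips.
Bearing (0.375 in plate, F_u = 65 ksi): end bolts L_c = 1.125 − 0.8125/2 = 0.71875, R_n = min(1.2×0.71875×0.375×65, 2.4×0.75×0.375×65) = 21.023 kips/bolt; interior L_c = 2.8125 − 0.8125 = 2, R_n = 43.875 kips/bolt. φR_n = 0.75 × (2×21.023 + 4×43.875) = 163.2 kips.
Tension yield (gross): A_g = 5.5×0.375 = 2.0625 in². φR_n = 0.90 × 50 × 2.0625 = 92.8 kips.
Governing: min(214.7, 163.2, 92.8) = 92.8 kips → gross-section yield.

92.8 kips (gross-section yield governs)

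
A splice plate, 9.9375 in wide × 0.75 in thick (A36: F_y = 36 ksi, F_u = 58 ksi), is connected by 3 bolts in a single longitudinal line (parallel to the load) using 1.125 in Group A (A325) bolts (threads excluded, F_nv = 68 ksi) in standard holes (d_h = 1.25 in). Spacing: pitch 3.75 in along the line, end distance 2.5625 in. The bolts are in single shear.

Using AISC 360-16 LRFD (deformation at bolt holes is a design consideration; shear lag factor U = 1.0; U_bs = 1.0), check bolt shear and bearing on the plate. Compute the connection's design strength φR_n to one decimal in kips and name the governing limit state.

Bolt shear: A_b = π(1.125)²/4 = 0.99402 in². φR_n = 0.75 × 68 × 0.99402 × 3 × 1 = 152.1 kips.
Bearing (0.75 in plate, F_u = 58 ksi): end bolts L_c = 2.5625 − 1.25/2 = 1.9375, R_n = min(1.2×1.9375×0.75×58, 2.4×1.125×0.75×58) = 101.14 kips/bolt; interior L_c = 3.75 − 1.25 = 2.5, R_n = 117.45 kips/bolt. φR_n = 0.75 × (1×101.14 + 2×117.45) = 252.0 kips.
Governing: min(152.1, 252.0) = 152.1 kips → bolt shear.

152.1 kips (bolt shear governs)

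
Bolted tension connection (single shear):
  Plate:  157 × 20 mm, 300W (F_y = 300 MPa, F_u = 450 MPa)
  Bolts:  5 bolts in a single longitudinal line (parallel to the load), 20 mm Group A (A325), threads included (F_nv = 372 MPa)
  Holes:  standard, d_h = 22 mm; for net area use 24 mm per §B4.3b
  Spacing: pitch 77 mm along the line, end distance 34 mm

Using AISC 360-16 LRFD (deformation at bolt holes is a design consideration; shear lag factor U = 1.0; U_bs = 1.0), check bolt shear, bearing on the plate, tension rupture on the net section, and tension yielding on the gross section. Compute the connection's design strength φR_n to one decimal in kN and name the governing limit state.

Bolt shear: A_b = π(20)²/4 = 314.16 mm². φR_n = 0.75 × 372 × 314.16 × 5 × 1 = 438.3 kN.
Bearing (20 mm plate, F_u = 450 MPa): end bolts L_c = 34 − 22/2 = 23, R_n = min(1.2×23×20×450, 2.4×20×20×450) = 248.4 kN/bolt; interior L_c = 77 − 22 = 55, R_n = 432 kN/bolt. φR_n = 0.75 × (1×248.4 + 4×432) = 1482.3 kN.
Tension rupture (net): A_n = (157 − 1×24)×20 = 2660 mm² (U = 1.0, A_e = A_n). φR_n = 0.75 × 450 × 2660 = 897.8 kN.
Tension yield (gross): A_g = 157×20 = 3140 mm². φR_n = 0.90 × 300 × 3140 = 847.8 kN.
Governing: min(438.3, 1482.3, 897.8, 847.8) = 438.3 kN → bolt shear.

438.3 kN (bolt shear governs)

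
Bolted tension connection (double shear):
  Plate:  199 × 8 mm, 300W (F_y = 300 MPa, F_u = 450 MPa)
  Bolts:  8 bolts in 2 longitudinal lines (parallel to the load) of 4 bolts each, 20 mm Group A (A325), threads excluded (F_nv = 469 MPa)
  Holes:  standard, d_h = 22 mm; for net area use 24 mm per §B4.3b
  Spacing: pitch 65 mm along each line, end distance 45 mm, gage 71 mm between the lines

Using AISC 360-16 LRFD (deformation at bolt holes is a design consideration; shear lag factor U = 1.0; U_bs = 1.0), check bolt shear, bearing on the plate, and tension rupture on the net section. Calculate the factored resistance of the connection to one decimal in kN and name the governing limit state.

407.7 kN (net-section rupture governs)

Bolt shear: A_b = π(20)²/4 = 314.16 mm². φR_n = 0.75 × 469 × 314.16 × 8 × 2 = 1768.1 kN.
Bearing (8 mm plate, F_u = 450 MPa): end bolts L_c = 45 − 22/2 = 34, R_n = min(1.2×34×8×450, 2.4×20×8×450) = 146.88 kN/bolt; interior L_c = 65 − 22 = 43, R_n = 172.8 kN/bolt. φR_n = 0.75 × (2×146.88 + 6×172.8) = 997.9 kN.
Tension rupture (net): A_n = (199 − 2×24)×8 = 1208 mm² (U = 1.0, A_e = A_n). φR_n = 0.75 × 450 × 1208 = 407.7 kN.
Governing: min(1768.1, 997.9, 407.7) = 407.7 kN → net-section rupture.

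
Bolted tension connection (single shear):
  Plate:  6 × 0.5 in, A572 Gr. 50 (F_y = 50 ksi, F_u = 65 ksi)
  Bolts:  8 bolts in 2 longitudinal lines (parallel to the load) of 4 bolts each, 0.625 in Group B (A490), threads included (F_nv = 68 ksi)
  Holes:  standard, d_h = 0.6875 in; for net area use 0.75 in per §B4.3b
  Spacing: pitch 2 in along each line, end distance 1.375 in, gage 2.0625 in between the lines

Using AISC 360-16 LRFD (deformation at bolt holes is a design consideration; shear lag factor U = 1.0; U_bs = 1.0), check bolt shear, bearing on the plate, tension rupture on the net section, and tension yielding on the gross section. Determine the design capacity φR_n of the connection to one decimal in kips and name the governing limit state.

109.7 kips (net-section rupture governs)

Bolt shear: A_b = π(0.625)²/4 = 0.3068 in². φR_n = 0.75 × 68 × 0.3068 × 8 × 1 = 125.2 kips.
Bearing (0.5 in plate, F_u = 65 ksi): end bolts L_c = 1.375 − 0.6875/2 = 1.03125, R_n = min(1.2×1.03125×0.5×65, 2.4×0.625×0.5×65) = 40.219 kips/bolt; interior L_c = 2 − 0.6875 = 1.3125, R_n = 48.75 kips/bolt. φR_n = 0.75 × (2×40.219 + 6×48.75) = 279.7 kips.
Tension rupture (net): A_n = (6 − 2×0.75)×0.5 = 2.25 in² (U = 1.0, A_e = A_n). φR_n = 0.75 × 65 × 2.25 = 109.7 kips.
Tension yield (gross): A_g = 6×0.5 = 3 in². φR_n = 0.90 × 50 × 3 = 135.0 kips.
Governing: min(125.2, 279.7, 109.7, 135.0) = 109.7 kips → net-section rupture.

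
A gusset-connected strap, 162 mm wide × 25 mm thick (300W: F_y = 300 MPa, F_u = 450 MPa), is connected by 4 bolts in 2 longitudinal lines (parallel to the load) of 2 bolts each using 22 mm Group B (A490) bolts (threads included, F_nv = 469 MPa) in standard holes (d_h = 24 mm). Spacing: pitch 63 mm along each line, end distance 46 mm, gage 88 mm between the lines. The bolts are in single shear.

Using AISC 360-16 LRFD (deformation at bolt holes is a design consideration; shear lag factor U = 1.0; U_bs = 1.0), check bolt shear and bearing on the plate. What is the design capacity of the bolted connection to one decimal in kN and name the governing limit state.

534.8 kN (bolt shear governs)

Bolt shear: A_b = π(22)²/4 = 380.13 mm². φR_n = 0.75 × 469 × 380.13 × 4 × 1 = 534.8 kN.
Bearing (25 mm plate, F_u = 450 MPa): end bolts L_c = 46 − 24/2 = 34, R_n = min(1.2×34×25×450, 2.4×22×25×450) = 459 kN/bolt; interior L_c = 63 − 24 = 39, R_n = 526.5 kN/bolt. φR_n = 0.75 × (2×459 + 2×526.5) = 1478.3 kN.
Governing: min(534.8, 1478.3) = 534.8 kN → bolt shear.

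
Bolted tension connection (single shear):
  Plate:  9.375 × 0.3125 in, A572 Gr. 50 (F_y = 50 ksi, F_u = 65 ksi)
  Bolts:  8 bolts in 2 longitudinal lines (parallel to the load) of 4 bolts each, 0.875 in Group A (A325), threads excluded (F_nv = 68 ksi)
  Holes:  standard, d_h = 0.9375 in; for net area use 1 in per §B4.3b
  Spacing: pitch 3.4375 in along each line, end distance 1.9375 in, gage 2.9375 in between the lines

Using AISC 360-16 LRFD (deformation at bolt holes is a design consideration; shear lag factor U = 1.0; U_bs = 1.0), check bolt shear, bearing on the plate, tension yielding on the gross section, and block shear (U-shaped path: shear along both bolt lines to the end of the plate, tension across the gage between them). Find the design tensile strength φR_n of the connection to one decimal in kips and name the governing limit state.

131.8 kips (gross-section yield governs)

Bolt shear: A_b = π(0.875)²/4 = 0.60132 in². φR_n = 0.75 × 68 × 0.60132 × 8 × 1 = 245.3 kips.
Bearing (0.3125 in plate, F_u = 65 ksi): end bolts L_c = 1.9375 − 0.9375/2 = 1.46875, R_n = min(1.2×1.46875×0.3125×65, 2.4×0.875×0.3125×65) = 35.801 kips/bolt; interior L_c = 3.4375 − 0.9375 = 2.5, R_n = 42.656 kips/bolt. φR_n = 0.75 × (2×35.801 + 6×42.656) = 245.7 kips.
Tension yield (gross): A_g = 9.375×0.3125 = 2.9297 in². φR_n = 0.90 × 50 × 2.9297 = 131.8 kips.
Block shear: shear path 2×[1.9375+3×3.4375] = 2×12.25 in, A_gv = 7.6563, A_nv = 2×(12.25 − 3.5×1)×0.3125 = 5.4688 in²; tension across gage: (2.9375 − 1×1)×0.3125 = 0.60547 in². R_n = min(0.6×65×5.4688, 0.6×50×7.6563) + 1.0×65×0.60547 = min(213.28, 229.69) + 39.356 = 252.64 kips. φR_n = 0.75 × 252.64 = 189.5 kips.
Governing: min(245.3, 245.7, 131.8, 189.5) = 131.8 kips → gross-section yield.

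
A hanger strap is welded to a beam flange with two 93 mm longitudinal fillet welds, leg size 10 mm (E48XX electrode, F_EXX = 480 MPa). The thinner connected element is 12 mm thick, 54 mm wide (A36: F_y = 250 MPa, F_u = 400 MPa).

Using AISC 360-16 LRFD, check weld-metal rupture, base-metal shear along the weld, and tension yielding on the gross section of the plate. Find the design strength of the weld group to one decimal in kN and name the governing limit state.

Weld metal: throat = 0.707×10 = 7.07 mm, L = 2×93 = 186 mm. φR_n = 0.75 × 0.6 × 480 × 7.07 × 186 = 284.0 kN.
Base metal shear (12 mm plate): yield φR_n = 1.0×0.6×250×12×186 = 334.8 kN; rupture φR_n = 0.75×0.6×400×12×186 = 401.8 kN; take 334.8 kN (yield).
Tension yield (gross): A_g = 54×12 = 648 mm². φR_n = 0.90 × 250 × 648 = 145.8 kN.
Governing: min(284.0, 334.8, 145.8) = 145.8 kN → gross-section yield.

145.8 kN (gross-section yield governs)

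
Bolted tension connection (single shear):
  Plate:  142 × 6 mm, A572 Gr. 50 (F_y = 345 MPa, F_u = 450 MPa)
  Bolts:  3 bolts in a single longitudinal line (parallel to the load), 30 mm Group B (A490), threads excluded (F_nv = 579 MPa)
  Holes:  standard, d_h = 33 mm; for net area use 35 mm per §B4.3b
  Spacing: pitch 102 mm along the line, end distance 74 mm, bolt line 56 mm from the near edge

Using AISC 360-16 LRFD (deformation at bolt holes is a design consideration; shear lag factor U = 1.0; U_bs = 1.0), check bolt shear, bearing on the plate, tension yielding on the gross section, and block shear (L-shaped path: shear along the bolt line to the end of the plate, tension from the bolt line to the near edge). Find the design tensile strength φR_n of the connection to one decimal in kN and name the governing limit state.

Bolt shear: A_b = π(30)²/4 = 706.86 mm². φR_n = 0.75 × 579 × 706.86 × 3 × 1 = 920.9 kN.
Bearing (6 mm plate, F_u = 450 MPa): end bolts L_c = 74 − 33/2 = 57.5, R_n = min(1.2×57.5×6×450, 2.4×30×6×450) = 186.3 kN/bolt; interior L_c = 102 − 33 = 69, R_n = 194.4 kN/bolt. φR_n = 0.75 × (1×186.3 + 2×194.4) = 431.3 kN.
Tension yield (gross): A_g = 142×6 = 852 mm². φR_n = 0.90 × 345 × 852 = 264.5 kN.
Block shear: shear path 1×[74+2×102] = 1×278 mm, A_gv = 1668, A_nv = 1×(278 − 2.5×35)×6 = 1143 mm²; tension to near edge: (56 − 0.5×35)×6 = 231 mm². R_n = min(0.6×450×1143, 0.6×345×1668) + 1.0×450×231 = min(308.61, 345.28) + 103.95 = 412.56 kN. φR_n = 0.75 × 412.56 = 309.4 kN.
Governing: min(920.9, 431.3, 264.5, 309.4) = 264.5 kN → gross-section yield.

264.5 kN (gross-section yield governs)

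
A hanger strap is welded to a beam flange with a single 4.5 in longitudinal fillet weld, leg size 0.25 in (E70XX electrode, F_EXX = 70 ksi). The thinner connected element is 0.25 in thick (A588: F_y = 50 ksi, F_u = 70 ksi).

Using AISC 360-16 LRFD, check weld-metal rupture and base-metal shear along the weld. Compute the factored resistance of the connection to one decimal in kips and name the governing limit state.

Weld metal: throat = 0.707×0.25 = 0.17675 in, L = 4.5 in. φR_n = 0.75 × 0.6 × 70 × 0.17675 × 4.5 = 25.1 kips.
Base metal shear (0.25 in plate): yield φR_n = 1.0×0.6×50×0.25×4.5 = 33.8 kips; rupture φR_n = 0.75×0.6×70×0.25×4.5 = 35.4 kips; take 33.8 kips (yield).
Governing: min(25.1, 33.8) = 25.1 kips → weld metal.

25.1 kips (weld metal governs)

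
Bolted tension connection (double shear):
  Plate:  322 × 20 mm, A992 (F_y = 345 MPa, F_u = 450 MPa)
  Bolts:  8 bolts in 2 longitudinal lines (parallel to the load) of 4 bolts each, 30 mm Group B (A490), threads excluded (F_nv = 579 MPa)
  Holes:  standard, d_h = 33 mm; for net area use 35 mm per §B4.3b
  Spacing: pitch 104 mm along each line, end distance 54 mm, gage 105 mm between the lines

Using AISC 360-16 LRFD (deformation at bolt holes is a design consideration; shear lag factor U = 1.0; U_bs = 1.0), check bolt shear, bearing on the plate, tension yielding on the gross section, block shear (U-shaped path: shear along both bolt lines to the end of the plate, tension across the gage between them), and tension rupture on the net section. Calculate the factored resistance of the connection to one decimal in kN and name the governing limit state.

Bolt shear: A_b = π(30)²/4 = 706.86 mm². φR_n = 0.75 × 579 × 706.86 × 8 × 2 = 4911.3 kN.
Bearing (20 mm plate, F_u = 450 MPa): end bolts L_c = 54 − 33/2 = 37.5, R_n = min(1.2×37.5×20×450, 2.4×30×20×450) = 405 kN/bolt; interior L_c = 104 − 33 = 71, R_n = 648 kN/bolt. φR_n = 0.75 × (2×405 + 6×648) = 3523.5 kN.
Tension yield (gross): A_g = 322×20 = 6440 mm². φR_n = 0.90 × 345 × 6440 = 1999.6 kN.
Block shear: shear path 2×[54+3×104] = 2×366 mm, A_gv = 14640, A_nv = 2×(366 − 3.5×35)×20 = 9740 mm²; tension across gage: (105 − 1×35)×20 = 1400 mm². R_n = min(0.6×450×9740, 0.6×345×14640) + 1.0×450×1400 = min(2629.8, 3030.5) + 630 = 3259.8 kN. φR_n = 0.75 × 3259.8 = 2444.9 kN.
Tension rupture (net): A_n = (322 − 2×35)×20 = 5040 mm² (U = 1.0, A_e = A_n). φR_n = 0.75 × 450 × 5040 = 1701.0 kN.
Governing: min(4911.3, 3523.5, 1999.6, 2444.9, 1701.0) = 1701.0 kN → net-section rupture.

1701.0 kN (net-section rupture governs)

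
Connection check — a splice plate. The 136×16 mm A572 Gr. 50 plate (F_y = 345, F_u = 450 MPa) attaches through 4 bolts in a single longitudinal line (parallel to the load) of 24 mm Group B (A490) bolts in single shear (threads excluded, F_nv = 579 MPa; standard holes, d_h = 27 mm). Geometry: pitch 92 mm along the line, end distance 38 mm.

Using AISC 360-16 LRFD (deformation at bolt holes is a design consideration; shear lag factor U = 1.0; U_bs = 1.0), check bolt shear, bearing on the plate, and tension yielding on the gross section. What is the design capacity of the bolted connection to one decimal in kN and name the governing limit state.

Bolt shear: A_b = π(24)²/4 = 452.39 mm². φR_n = 0.75 × 579 × 452.39 × 4 × 1 = 785.8 kN.
Bearing (16 mm plate, F_u = 450 MPa): end bolts L_c = 38 − 27/2 = 24.5, R_n = min(1.2×24.5×16×450, 2.4×24×16×450) = 211.68 kN/bolt; interior L_c = 92 − 27 = 65, R_n = 414.72 kN/bolt. φR_n = 0.75 × (1×211.68 + 3×414.72) = 1091.9 kN.
Tension yield (gross): A_g = 136×16 = 2176 mm². φR_n = 0.90 × 345 × 2176 = 675.6 kN.
Governing: min(785.8, 1091.9, 675.6) = 675.6 kN → gross-section yield.

675.6 kN (gross-section yield governs)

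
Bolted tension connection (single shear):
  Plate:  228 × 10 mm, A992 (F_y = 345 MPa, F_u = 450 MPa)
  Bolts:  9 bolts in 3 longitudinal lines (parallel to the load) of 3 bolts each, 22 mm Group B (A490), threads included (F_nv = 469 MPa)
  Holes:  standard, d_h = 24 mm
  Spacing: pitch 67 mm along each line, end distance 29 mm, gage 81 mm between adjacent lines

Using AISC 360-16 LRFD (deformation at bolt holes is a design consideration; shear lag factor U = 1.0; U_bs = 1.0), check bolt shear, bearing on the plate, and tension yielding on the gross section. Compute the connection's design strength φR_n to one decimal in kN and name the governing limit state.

Bolt shear: A_b = π(22)²/4 = 380.13 mm². φR_n = 0.75 × 469 × 380.13 × 9 × 1 = 1203.4 kN.
Bearing (10 mm plate, F_u = 450 MPa): end bolts L_c = 29 − 24/2 = 17, R_n = min(1.2×17×10×450, 2.4×22×10×450) = 91.8 kN/bolt; interior L_c = 67 − 24 = 43, R_n = 232.2 kN/bolt. φR_n = 0.75 × (3×91.8 + 6×232.2) = 1251.5 kN.
Tension yield (gross): A_g = 228×10 = 2280 mm². φR_n = 0.90 × 345 × 2280 = 707.9 kN.
Governing: min(1203.4, 1251.5, 707.9) = 707.9 kN → gross-section yield.

707.9 kN (gross-section yield governs)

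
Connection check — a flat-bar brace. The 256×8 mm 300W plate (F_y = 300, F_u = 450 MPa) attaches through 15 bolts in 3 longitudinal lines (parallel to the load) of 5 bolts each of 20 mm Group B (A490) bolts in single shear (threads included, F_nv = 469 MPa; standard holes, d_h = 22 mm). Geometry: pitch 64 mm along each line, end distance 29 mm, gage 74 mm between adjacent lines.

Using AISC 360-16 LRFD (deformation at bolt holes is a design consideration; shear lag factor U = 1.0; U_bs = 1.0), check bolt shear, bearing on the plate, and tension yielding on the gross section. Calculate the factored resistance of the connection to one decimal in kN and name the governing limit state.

553.0 kN (gross-section yield governs)

Bolt shear: A_b = π(20)²/4 = 314.16 mm². φR_n = 0.75 × 469 × 314.16 × 15 × 1 = 1657.6 kN.
Bearing (8 mm plate, F_u = 450 MPa): end bolts L_c = 29 − 22/2 = 18, R_n = min(1.2×18×8×450, 2.4×20×8×450) = 77.76 kN/bolt; interior L_c = 64 − 22 = 42, R_n = 172.8 kN/bolt. φR_n = 0.75 × (3×77.76 + 12×172.8) = 1730.2 kN.
Tension yield (gross): A_g = 256×8 = 2048 mm². φR_n = 0.90 × 300 × 2048 = 553.0 kN.
Governing: min(1657.6, 1730.2, 553.0) = 553.0 kN → gross-section yield.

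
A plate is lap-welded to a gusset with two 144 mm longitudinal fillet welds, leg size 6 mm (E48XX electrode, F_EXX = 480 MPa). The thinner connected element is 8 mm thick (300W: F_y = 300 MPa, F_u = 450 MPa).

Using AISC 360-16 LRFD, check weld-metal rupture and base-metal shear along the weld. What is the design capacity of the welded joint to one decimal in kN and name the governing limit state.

Weld metal: throat = 0.707×6 = 4.242 mm, L = 2×144 = 288 mm. φR_n = 0.75 × 0.6 × 480 × 4.242 × 288 = 263.9 kN.
Base metal shear (8 mm plate): yield φR_n = 1.0×0.6×300×8×288 = 414.7 kN; rupture φR_n = 0.75×0.6×450×8×288 = 466.6 kN; take 414.7 kN (yield).
Governing: min(263.9, 414.7) = 263.9 kN → weld metal.

263.9 kN (weld metal governs)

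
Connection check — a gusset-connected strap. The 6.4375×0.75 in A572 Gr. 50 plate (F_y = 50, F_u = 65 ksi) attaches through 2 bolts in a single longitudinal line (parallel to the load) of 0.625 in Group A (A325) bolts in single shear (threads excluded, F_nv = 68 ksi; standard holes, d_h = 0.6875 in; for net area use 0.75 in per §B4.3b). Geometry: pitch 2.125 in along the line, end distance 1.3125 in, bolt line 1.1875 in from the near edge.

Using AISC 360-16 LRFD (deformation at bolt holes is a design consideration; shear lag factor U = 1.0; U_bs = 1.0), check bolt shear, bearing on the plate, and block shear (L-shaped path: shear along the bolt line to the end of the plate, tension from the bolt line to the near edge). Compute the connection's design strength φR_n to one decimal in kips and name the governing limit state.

31.3 kips (bolt shear governs)

Bolt shear: A_b = π(0.625)²/4 = 0.3068 in². φR_n = 0.75 × 68 × 0.3068 × 2 × 1 = 31.3 kips.
Bearing (0.75 in plate, F_u = 65 ksi): end bolts L_c = 1.3125 − 0.6875/2 = 0.96875, R_n = min(1.2×0.96875×0.75×65, 2.4×0.625×0.75×65) = 56.672 kips/bolt; interior L_c = 2.125 − 0.6875 = 1.4375, R_n = 73.125 kips/bolt. φR_n = 0.75 × (1×56.672 + 1×73.125) = 97.3 kips.
Block shear: shear path 1×[1.3125+1×2.125] = 1×3.4375 in, A_gv = 2.5781, A_nv = 1×(3.4375 − 1.5×0.75)×0.75 = 1.7344 in²; tension to near edge: (1.1875 − 0.5×0.75)×0.75 = 0.60938 in². R_n = min(0.6×65×1.7344, 0.6×50×2.5781) + 1.0×65×0.60938 = min(67.642, 77.343) + 39.61 = 107.25 kips. φR_n = 0.75 × 107.25 = 80.4 kips.
Governing: min(31.3, 97.3, 80.4) = 31.3 kips → bolt shear.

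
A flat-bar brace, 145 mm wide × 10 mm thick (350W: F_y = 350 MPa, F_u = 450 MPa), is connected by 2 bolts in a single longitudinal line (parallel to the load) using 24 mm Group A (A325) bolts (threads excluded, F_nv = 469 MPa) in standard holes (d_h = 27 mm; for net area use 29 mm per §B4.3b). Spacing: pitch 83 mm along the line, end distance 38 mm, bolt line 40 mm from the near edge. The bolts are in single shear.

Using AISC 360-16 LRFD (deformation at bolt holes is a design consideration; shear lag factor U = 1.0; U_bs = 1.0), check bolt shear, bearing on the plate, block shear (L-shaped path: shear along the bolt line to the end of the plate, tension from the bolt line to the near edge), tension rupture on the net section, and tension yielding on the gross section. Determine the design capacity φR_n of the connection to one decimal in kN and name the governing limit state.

243.0 kN (block shear governs)

Bolt shear: A_b = π(24)²/4 = 452.39 mm². φR_n = 0.75 × 469 × 452.39 × 2 × 1 = 318.3 kN.
Bearing (10 mm plate, F_u = 450 MPa): end bolts L_c = 38 − 27/2 = 24.5, R_n = min(1.2×24.5×10×450, 2.4×24×10×450) = 132.3 kN/bolt; interior L_c = 83 − 27 = 56, R_n = 259.2 kN/bolt. φR_n = 0.75 × (1×132.3 + 1×259.2) = 293.6 kN.
Block shear: shear path 1×[38+1×83] = 1×121 mm, A_gv = 1210, A_nv = 1×(121 − 1.5×29)×10 = 775 mm²; tension to near edge: (40 − 0.5×29)×10 = 255 mm². R_n = min(0.6×450×775, 0.6×350×1210) + 1.0×450×255 = min(209.25, 254.1) + 114.75 = 324 kN. φR_n = 0.75 × 324 = 243.0 kN.
Tension rupture (net): A_n = (145 − 1×29)×10 = 1160 mm² (U = 1.0, A_e = A_n). φR_n = 0.75 × 450 × 1160 = 391.5 kN.
Tension yield (gross): A_g = 145×10 = 1450 mm². φR_n = 0.90 × 350 × 1450 = 456.8 kN.
Governing: min(318.3, 293.6, 243.0, 391.5, 456.8) = 243.0 kN → block shear.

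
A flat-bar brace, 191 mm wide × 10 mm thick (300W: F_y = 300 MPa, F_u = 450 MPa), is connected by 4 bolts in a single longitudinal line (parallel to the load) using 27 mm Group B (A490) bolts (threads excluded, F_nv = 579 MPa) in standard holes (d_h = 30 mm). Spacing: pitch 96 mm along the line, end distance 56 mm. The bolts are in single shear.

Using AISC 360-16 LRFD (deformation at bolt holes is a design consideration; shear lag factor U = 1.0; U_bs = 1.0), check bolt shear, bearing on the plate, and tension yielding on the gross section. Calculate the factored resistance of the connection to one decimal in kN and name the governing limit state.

Bolt shear: A_b = π(27)²/4 = 572.56 mm². φR_n = 0.75 × 579 × 572.56 × 4 × 1 = 994.5 kN.
Bearing (10 mm plate, F_u = 450 MPa): end bolts L_c = 56 − 30/2 = 41, R_n = min(1.2×41×10×450, 2.4×27×10×450) = 221.4 kN/bolt; interior L_c = 96 − 30 = 66, R_n = 291.6 kN/bolt. φR_n = 0.75 × (1×221.4 + 3×291.6) = 822.2 kN.
Tension yield (gross): A_g = 191×10 = 1910 mm². φR_n = 0.90 × 300 × 1910 = 515.7 kN.
Governing: min(994.5, 822.2, 515.7) = 515.7 kN → gross-section yield.

515.7 kN (gross-section yield governs)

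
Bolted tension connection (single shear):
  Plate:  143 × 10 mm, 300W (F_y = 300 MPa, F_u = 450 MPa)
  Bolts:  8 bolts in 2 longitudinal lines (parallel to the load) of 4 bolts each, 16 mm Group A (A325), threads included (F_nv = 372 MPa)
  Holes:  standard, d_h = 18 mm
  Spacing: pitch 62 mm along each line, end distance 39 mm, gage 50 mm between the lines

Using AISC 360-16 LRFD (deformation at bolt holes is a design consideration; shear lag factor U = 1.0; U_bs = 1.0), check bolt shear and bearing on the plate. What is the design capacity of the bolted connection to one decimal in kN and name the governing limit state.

448.8 kN (bolt shear governs)

Bolt shear: A_b = π(16)²/4 = 201.06 mm². φR_n = 0.75 × 372 × 201.06 × 8 × 1 = 448.8 kN.
Bearing (10 mm plate, F_u = 450 MPa): end bolts L_c = 39 − 18/2 = 30, R_n = min(1.2×30×10×450, 2.4×16×10×450) = 162 kN/bolt; interior L_c = 62 − 18 = 44, R_n = 172.8 kN/bolt. φR_n = 0.75 × (2×162 + 6×172.8) = 1020.6 kN.
Governing: min(448.8, 1020.6) = 448.8 kN → bolt shear.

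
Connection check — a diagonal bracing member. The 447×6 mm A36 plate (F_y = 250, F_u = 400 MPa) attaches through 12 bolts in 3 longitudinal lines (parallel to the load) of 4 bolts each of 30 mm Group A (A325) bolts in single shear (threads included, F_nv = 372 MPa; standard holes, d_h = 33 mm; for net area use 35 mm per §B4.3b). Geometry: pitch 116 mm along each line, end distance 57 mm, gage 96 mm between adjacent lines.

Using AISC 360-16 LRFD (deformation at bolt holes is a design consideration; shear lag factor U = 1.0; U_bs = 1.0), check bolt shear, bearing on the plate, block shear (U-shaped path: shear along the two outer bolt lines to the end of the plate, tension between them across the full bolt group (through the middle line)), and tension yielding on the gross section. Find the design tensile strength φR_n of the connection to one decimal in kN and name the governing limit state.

Bolt shear: A_b = π(30)²/4 = 706.86 mm². φR_n = 0.75 × 372 × 706.86 × 12 × 1 = 2366.6 kN.
Bearing (6 mm plate, F_u = 400 MPa): end bolts L_c = 57 − 33/2 = 40.5, R_n = min(1.2×40.5×6×400, 2.4×30×6×400) = 116.64 kN/bolt; interior L_c = 116 − 33 = 83, R_n = 172.8 kN/bolt. φR_n = 0.75 × (3×116.64 + 9×172.8) = 1428.8 kN.
Block shear: shear path 2×[57+3×116] = 2×405 mm, A_gv = 4860, A_nv = 2×(405 − 3.5×35)×6 = 3390 mm²; tension across gage: (192 − 2×35)×6 = 732 mm². R_n = min(0.6×400×3390, 0.6×250×4860) + 1.0×400×732 = min(813.6, 729) + 292.8 = 1021.8 kN. φR_n = 0.75 × 1021.8 = 766.4 kN.
Tension yield (gross): A_g = 447×6 = 2682 mm². φR_n = 0.90 × 250 × 2682 = 603.5 kN.
Governing: min(2366.6, 1428.8, 766.4, 603.5) = 603.5 kN → gross-section yield.

603.5 kN (gross-section yield governs)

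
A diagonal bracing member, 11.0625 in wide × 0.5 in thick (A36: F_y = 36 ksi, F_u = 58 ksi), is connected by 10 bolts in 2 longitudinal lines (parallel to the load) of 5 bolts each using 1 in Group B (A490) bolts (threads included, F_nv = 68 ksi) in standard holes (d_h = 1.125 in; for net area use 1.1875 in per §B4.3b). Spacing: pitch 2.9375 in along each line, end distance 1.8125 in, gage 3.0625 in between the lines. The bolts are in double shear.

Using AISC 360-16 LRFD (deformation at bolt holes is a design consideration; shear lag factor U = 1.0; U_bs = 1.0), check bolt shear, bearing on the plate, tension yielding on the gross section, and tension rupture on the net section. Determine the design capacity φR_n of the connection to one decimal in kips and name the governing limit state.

Bolt shear: A_b = π(1)²/4 = 0.7854 in². φR_n = 0.75 × 68 × 0.7854 × 10 × 2 = 801.1 kips.
Bearing (0.5 in plate, F_u = 58 ksi): end bolts L_c = 1.8125 − 1.125/2 = 1.25, R_n = min(1.2×1.25×0.5×58, 2.4×1×0.5×58) = 43.5 kips/bolt; interior L_c = 2.9375 − 1.125 = 1.8125, R_n = 63.075 kips/bolt. φR_n = 0.75 × (2×43.5 + 8×63.075) = 443.7 kips.
Tension yield (gross): A_g = 11.0625×0.5 = 5.5313 in². φR_n = 0.90 × 36 × 5.5313 = 179.2 kips.
Tension rupture (net): A_n = (11.0625 − 2×1.1875)×0.5 = 4.3438 in² (U = 1.0, A_e = A_n). φR_n = 0.75 × 58 × 4.3438 = 189.0 kips.
Governing: min(801.1, 443.7, 179.2, 189.0) = 179.2 kips → gross-section yield.

179.2 kips (gross-section yield governs)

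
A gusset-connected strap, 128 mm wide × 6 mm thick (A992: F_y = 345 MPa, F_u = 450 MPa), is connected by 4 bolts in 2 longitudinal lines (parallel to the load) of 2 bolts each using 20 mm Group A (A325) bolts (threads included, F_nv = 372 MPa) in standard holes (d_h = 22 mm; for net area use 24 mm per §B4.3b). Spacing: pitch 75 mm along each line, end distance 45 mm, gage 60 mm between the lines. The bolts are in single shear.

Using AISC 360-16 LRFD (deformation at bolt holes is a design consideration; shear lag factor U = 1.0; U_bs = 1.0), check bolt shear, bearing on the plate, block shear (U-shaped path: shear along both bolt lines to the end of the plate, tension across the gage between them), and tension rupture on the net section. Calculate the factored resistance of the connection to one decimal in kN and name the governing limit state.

Bolt shear: A_b = π(20)²/4 = 314.16 mm². φR_n = 0.75 × 372 × 314.16 × 4 × 1 = 350.6 kN.
Bearing (6 mm plate, F_u = 450 MPa): end bolts L_c = 45 − 22/2 = 34, R_n = min(1.2×34×6×450, 2.4×20×6×450) = 110.16 kN/bolt; interior L_c = 75 − 22 = 53, R_n = 129.6 kN/bolt. φR_n = 0.75 × (2×110.16 + 2×129.6) = 359.6 kN.
Block shear: shear path 2×[45+1×75] = 2×120 mm, A_gv = 1440, A_nv = 2×(120 − 1.5×24)×6 = 1008 mm²; tension across gage: (60 − 1×24)×6 = 216 mm². R_n = min(0.6×450×1008, 0.6×345×1440) + 1.0×450×216 = min(272.16, 298.08) + 97.2 = 369.36 kN. φR_n = 0.75 × 369.36 = 277.0 kN.
Tension rupture (net): A_n = (128 − 2×24)×6 = 480 mm² (U = 1.0, A_e = A_n). φR_n = 0.75 × 450 × 480 = 162.0 kN.
Governing: min(350.6, 359.6, 277.0, 162.0) = 162.0 kN → net-section rupture.

162.0 kN (net-section rupture governs)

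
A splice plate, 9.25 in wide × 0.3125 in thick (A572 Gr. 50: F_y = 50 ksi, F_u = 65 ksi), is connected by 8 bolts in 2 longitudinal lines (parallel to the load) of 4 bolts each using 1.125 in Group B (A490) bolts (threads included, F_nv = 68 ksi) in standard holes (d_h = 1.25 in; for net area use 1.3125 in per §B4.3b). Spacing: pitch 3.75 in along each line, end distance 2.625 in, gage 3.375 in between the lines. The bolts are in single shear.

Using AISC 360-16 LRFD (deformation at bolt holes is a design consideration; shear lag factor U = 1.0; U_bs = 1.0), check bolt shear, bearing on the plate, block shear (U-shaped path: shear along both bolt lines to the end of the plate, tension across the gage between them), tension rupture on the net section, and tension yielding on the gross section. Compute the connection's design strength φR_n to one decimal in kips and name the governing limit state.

100.9 kips (net-section rupture governs)

Bolt shear: A_b = π(1.125)²/4 = 0.99402 in². φR_n = 0.75 × 68 × 0.99402 × 8 × 1 = 405.6 kips.
Bearing (0.3125 in plate, F_u = 65 ksi): end bolts L_c = 2.625 − 1.25/2 = 2, R_n = min(1.2×2×0.3125×65, 2.4×1.125×0.3125×65) = 48.75 kips/bolt; interior L_c = 3.75 − 1.25 = 2.5, R_n = 54.844 kips/bolt. φR_n = 0.75 × (2×48.75 + 6×54.844) = 319.9 kips.
Block shear: shear path 2×[2.625+3×3.75] = 2×13.875 in, A_gv = 8.6719, A_nv = 2×(13.875 − 3.5×1.3125)×0.3125 = 5.8008 in²; tension across gage: (3.375 − 1×1.3125)×0.3125 = 0.64453 in². R_n = min(0.6×65×5.8008, 0.6×50×8.6719) + 1.0×65×0.64453 = min(226.23, 260.16) + 41.894 = 268.12 kips. φR_n = 0.75 × 268.12 = 201.1 kips.
Tension rupture (net): A_n = (9.25 − 2×1.3125)×0.3125 = 2.0703 in² (U = 1.0, A_e = A_n). φR_n = 0.75 × 65 × 2.0703 = 100.9 kips.
Tension yield (gross): A_g = 9.25×0.3125 = 2.8906 in². φR_n = 0.90 × 50 × 2.8906 = 130.1 kips.
Governing: min(405.6, 319.9, 201.1, 100.9, 130.1) = 100.9 kips → net-section rupture.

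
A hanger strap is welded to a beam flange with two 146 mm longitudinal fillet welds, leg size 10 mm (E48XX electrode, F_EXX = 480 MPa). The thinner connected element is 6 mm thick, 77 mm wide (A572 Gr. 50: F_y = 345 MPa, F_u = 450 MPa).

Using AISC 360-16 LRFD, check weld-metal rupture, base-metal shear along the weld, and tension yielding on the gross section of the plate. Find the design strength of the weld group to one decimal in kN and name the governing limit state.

Weld metal: throat = 0.707×10 = 7.07 mm, L = 2×146 = 292 mm. φR_n = 0.75 × 0.6 × 480 × 7.07 × 292 = 445.9 kN.
Base metal shear (6 mm plate): yield φR_n = 1.0×0.6×345×6×292 = 362.7 kN; rupture φR_n = 0.75×0.6×450×6×292 = 354.8 kN; take 354.8 kN (rupture).
Tension yield (gross): A_g = 77×6 = 462 mm². φR_n = 0.90 × 345 × 462 = 143.5 kN.
Governing: min(445.9, 354.8, 143.5) = 143.5 kN → gross-section yield.

143.5 kN (gross-section yield governs)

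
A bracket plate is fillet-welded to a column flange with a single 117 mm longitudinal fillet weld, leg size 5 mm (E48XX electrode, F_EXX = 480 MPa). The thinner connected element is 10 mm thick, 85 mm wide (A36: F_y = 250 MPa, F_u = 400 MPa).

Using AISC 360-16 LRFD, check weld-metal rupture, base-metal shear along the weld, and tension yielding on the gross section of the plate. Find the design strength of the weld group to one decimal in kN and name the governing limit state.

Weld metal: throat = 0.707×5 = 3.535 mm, L = 117 mm. φR_n = 0.75 × 0.6 × 480 × 3.535 × 117 = 89.3 kN.
Base metal shear (10 mm plate): yield φR_n = 1.0×0.6×250×10×117 = 175.5 kN; rupture φR_n = 0.75×0.6×400×10×117 = 210.6 kN; take 175.5 kN (yield).
Tension yield (gross): A_g = 85×10 = 850 mm². φR_n = 0.90 × 250 × 850 = 191.3 kN.
Governing: min(89.3, 175.5, 191.3) = 89.3 kN → weld metal.

89.3 kN (weld metal governs)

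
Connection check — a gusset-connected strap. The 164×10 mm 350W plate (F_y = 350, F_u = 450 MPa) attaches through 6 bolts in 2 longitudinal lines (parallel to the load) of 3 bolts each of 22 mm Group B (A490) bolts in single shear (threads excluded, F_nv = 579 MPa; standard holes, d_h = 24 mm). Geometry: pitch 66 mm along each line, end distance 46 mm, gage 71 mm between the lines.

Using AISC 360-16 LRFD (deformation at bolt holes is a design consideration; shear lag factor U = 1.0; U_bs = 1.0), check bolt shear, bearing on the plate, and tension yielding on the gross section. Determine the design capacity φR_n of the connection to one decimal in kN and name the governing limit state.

Bolt shear: A_b = π(22)²/4 = 380.13 mm². φR_n = 0.75 × 579 × 380.13 × 6 × 1 = 990.4 kN.
Bearing (10 mm plate, F_u = 450 MPa): end bolts L_c = 46 − 24/2 = 34, R_n = min(1.2×34×10×450, 2.4×22×10×450) = 183.6 kN/bolt; interior L_c = 66 − 24 = 42, R_n = 226.8 kN/bolt. φR_n = 0.75 × (2×183.6 + 4×226.8) = 955.8 kN.
Tension yield (gross): A_g = 164×10 = 1640 mm². φR_n = 0.90 × 350 × 1640 = 516.6 kN.
Governing: min(990.4, 955.8, 516.6) = 516.6 kN → gross-section yield.

516.6 kN (gross-section yield governs)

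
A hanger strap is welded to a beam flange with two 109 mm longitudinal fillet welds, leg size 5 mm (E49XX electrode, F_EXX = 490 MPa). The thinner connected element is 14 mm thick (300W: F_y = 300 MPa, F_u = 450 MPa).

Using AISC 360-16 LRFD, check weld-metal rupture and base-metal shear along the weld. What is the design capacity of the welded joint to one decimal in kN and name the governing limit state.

Weld metal: throat = 0.707×5 = 3.535 mm, L = 2×109 = 218 mm. φR_n = 0.75 × 0.6 × 490 × 3.535 × 218 = 169.9 kN.
Base metal shear (14 mm plate): yield φR_n = 1.0×0.6×300×14×218 = 549.4 kN; rupture φR_n = 0.75×0.6×450×14×218 = 618.0 kN; take 549.4 kN (yield).
Governing: min(169.9, 549.4) = 169.9 kN → weld metal.

169.9 kN (weld metal governs)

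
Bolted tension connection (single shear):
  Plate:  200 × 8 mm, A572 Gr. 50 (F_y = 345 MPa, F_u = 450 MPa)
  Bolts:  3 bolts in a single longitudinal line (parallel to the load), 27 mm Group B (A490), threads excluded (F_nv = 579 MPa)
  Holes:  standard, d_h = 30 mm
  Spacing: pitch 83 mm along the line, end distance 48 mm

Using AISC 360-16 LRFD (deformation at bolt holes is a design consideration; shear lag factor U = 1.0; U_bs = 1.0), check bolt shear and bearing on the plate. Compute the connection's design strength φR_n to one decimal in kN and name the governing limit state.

Bolt shear: A_b = π(27)²/4 = 572.56 mm². φR_n = 0.75 × 579 × 572.56 × 3 × 1 = 745.9 kN.
Bearing (8 mm plate, F_u = 450 MPa): end bolts L_c = 48 − 30/2 = 33, R_n = min(1.2×33×8×450, 2.4×27×8×450) = 142.56 kN/bolt; interior L_c = 83 − 30 = 53, R_n = 228.96 kN/bolt. φR_n = 0.75 × (1×142.56 + 2×228.96) = 450.4 kN.
Governing: min(745.9, 450.4) = 450.4 kN → bearing.

450.4 kN (bearing governs)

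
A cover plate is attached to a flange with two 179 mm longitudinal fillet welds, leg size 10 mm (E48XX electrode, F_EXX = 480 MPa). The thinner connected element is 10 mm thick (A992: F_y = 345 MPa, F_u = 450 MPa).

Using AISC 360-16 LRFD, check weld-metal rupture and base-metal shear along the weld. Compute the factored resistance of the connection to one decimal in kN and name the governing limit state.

546.7 kN (weld metal governs)

Weld metal: throat = 0.707×10 = 7.07 mm, L = 2×179 = 358 mm. φR_n = 0.75 × 0.6 × 480 × 7.07 × 358 = 546.7 kN.
Base metal shear (10 mm plate): yield φR_n = 1.0×0.6×345×10×358 = 741.1 kN; rupture φR_n = 0.75×0.6×450×10×358 = 725.0 kN; take 725.0 kN (rupture).
Governing: min(546.7, 725.0) = 546.7 kN → weld metal.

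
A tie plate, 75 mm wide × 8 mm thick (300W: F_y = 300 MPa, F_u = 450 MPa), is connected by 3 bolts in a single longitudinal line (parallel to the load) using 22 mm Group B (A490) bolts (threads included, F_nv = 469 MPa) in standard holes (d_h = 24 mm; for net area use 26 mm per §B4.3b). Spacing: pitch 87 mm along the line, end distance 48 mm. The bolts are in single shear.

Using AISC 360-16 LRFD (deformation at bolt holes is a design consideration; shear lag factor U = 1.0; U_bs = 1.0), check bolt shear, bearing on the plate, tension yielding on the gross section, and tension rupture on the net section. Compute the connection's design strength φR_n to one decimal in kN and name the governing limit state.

Bolt shear: A_b = π(22)²/4 = 380.13 mm². φR_n = 0.75 × 469 × 380.13 × 3 × 1 = 401.1 kN.
Bearing (8 mm plate, F_u = 450 MPa): end bolts L_c = 48 − 24/2 = 36, R_n = min(1.2×36×8×450, 2.4×22×8×450) = 155.52 kN/bolt; interior L_c = 87 − 24 = 63, R_n = 190.08 kN/bolt. φR_n = 0.75 × (1×155.52 + 2×190.08) = 401.8 kN.
Tension yield (gross): A_g = 75×8 = 600 mm². φR_n = 0.90 × 300 × 600 = 162.0 kN.
Tension rupture (net): A_n = (75 − 1×26)×8 = 392 mm² (U = 1.0, A_e = A_n). φR_n = 0.75 × 450 × 392 = 132.3 kN.
Governing: min(401.1, 401.8, 162.0, 132.3) = 132.3 kN → net-section rupture.

132.3 kN (net-section rupture governs)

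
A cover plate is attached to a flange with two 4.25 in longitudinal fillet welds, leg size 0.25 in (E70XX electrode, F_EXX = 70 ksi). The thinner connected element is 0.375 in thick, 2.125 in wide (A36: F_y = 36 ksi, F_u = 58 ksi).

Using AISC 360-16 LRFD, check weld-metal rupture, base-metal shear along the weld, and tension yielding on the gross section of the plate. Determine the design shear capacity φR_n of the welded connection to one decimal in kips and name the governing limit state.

25.8 kips (gross-section yield governs)

Weld metal: throat = 0.707×0.25 = 0.17675 in, L = 2×4.25 = 8.5 in. φR_n = 0.75 × 0.6 × 70 × 0.17675 × 8.5 = 47.3 kips.
Base metal shear (0.375 in plate): yield φR_n = 1.0×0.6×36×0.375×8.5 = 68.9 kips; rupture φR_n = 0.75×0.6×58×0.375×8.5 = 83.2 kips; take 68.9 kips (yield).
Tension yield (gross): A_g = 2.125×0.375 = 0.79688 in². φR_n = 0.90 × 36 × 0.79688 = 25.8 kips.
Governing: min(47.3, 68.9, 25.8) = 25.8 kips → gross-section yield.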